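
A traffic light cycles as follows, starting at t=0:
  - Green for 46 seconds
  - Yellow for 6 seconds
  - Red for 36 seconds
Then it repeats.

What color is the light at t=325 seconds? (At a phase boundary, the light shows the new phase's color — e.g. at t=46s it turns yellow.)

Answer: red

Derivation:
Cycle length = 46 + 6 + 36 = 88s
t = 325, phase_t = 325 mod 88 = 61
61 >= 52 → RED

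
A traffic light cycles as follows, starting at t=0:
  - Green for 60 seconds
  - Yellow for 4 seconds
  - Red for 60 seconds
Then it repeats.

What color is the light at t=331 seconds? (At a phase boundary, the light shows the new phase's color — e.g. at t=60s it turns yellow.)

Answer: red

Derivation:
Cycle length = 60 + 4 + 60 = 124s
t = 331, phase_t = 331 mod 124 = 83
83 >= 64 → RED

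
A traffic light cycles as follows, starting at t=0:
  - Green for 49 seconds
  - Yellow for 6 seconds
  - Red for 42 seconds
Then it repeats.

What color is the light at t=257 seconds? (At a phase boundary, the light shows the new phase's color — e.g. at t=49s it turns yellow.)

Answer: red

Derivation:
Cycle length = 49 + 6 + 42 = 97s
t = 257, phase_t = 257 mod 97 = 63
63 >= 55 → RED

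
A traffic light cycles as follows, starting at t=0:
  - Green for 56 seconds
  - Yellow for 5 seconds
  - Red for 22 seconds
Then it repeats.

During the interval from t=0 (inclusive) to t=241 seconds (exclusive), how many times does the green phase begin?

Cycle = 56+5+22 = 83s
green phase starts at t = k*83 + 0 for k=0,1,2,...
Need k*83+0 < 241 → k < 2.904
k ∈ {0, ..., 2} → 3 starts

Answer: 3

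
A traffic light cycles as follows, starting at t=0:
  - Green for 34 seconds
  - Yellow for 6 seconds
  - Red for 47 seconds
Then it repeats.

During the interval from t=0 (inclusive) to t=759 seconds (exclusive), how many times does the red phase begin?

Answer: 9

Derivation:
Cycle = 34+6+47 = 87s
red phase starts at t = k*87 + 40 for k=0,1,2,...
Need k*87+40 < 759 → k < 8.264
k ∈ {0, ..., 8} → 9 starts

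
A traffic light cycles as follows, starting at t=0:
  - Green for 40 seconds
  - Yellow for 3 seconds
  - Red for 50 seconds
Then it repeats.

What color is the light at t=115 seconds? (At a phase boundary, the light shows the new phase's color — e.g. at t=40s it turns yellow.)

Answer: green

Derivation:
Cycle length = 40 + 3 + 50 = 93s
t = 115, phase_t = 115 mod 93 = 22
22 < 40 (green end) → GREEN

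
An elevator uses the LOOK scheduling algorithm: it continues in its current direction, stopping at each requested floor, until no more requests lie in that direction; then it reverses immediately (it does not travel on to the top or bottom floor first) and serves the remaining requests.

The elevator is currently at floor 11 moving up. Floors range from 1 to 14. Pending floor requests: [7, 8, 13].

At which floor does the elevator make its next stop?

Current floor: 11, direction: up
Requests above: [13]
Requests below: [7, 8]
Moving up and requests lie above → nearest above is min([13]) = 13

Answer: 13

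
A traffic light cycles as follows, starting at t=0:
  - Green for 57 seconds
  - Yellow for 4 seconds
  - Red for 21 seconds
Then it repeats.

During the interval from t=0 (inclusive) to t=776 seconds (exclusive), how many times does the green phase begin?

Answer: 10

Derivation:
Cycle = 57+4+21 = 82s
green phase starts at t = k*82 + 0 for k=0,1,2,...
Need k*82+0 < 776 → k < 9.463
k ∈ {0, ..., 9} → 10 starts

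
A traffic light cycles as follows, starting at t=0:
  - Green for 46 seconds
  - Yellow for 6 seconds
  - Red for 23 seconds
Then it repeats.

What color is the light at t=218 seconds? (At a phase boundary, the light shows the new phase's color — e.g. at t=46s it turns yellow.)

Answer: red

Derivation:
Cycle length = 46 + 6 + 23 = 75s
t = 218, phase_t = 218 mod 75 = 68
68 >= 52 → RED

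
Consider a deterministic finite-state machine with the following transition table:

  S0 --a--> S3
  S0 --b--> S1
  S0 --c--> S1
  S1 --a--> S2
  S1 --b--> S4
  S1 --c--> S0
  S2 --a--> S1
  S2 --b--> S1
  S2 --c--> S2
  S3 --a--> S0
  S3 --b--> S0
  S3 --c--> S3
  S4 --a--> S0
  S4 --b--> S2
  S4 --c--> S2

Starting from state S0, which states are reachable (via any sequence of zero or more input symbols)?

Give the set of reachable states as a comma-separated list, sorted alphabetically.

BFS from S0:
  visit S0: S0--a-->S3 (new), S0--b-->S1 (new), S0--c-->S1 (seen)
  visit S3: S3--a-->S0 (seen), S3--b-->S0 (seen), S3--c-->S3 (seen)
  visit S1: S1--a-->S2 (new), S1--b-->S4 (new), S1--c-->S0 (seen)
  visit S2: S2--a-->S1 (seen), S2--b-->S1 (seen), S2--c-->S2 (seen)
  visit S4: S4--a-->S0 (seen), S4--b-->S2 (seen), S4--c-->S2 (seen)

Answer: S0, S1, S2, S3, S4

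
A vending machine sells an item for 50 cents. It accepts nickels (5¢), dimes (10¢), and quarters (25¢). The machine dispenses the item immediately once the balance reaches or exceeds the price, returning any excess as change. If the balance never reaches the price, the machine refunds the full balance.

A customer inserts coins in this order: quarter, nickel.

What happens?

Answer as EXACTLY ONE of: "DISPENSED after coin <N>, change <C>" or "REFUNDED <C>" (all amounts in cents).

Answer: REFUNDED 30

Derivation:
Price: 50¢
Coin 1 (quarter, 25¢): balance = 25¢
Coin 2 (nickel, 5¢): balance = 30¢
All coins inserted, balance 30¢ < price 50¢ → REFUND 30¢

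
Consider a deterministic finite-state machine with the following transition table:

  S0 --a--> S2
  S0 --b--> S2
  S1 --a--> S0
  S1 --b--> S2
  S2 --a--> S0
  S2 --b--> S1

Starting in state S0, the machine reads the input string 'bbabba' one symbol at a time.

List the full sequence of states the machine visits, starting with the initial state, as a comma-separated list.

Answer: S0, S2, S1, S0, S2, S1, S0

Derivation:
Start: S0
  read 'b': S0 --b--> S2
  read 'b': S2 --b--> S1
  read 'a': S1 --a--> S0
  read 'b': S0 --b--> S2
  read 'b': S2 --b--> S1
  read 'a': S1 --a--> S0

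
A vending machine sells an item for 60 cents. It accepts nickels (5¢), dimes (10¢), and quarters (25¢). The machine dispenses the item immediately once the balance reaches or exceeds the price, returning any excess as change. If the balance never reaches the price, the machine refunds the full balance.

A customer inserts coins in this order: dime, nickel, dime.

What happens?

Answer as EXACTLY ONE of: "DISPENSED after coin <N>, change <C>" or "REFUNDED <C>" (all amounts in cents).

Answer: REFUNDED 25

Derivation:
Price: 60¢
Coin 1 (dime, 10¢): balance = 10¢
Coin 2 (nickel, 5¢): balance = 15¢
Coin 3 (dime, 10¢): balance = 25¢
All coins inserted, balance 25¢ < price 60¢ → REFUND 25¢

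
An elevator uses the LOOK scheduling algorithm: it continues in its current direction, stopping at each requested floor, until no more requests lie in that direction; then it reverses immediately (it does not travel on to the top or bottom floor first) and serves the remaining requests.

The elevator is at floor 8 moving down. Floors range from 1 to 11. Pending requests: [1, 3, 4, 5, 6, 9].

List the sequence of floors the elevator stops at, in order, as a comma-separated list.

Answer: 6, 5, 4, 3, 1, 9

Derivation:
Current: 8, moving DOWN
Serve below first (descending): [6, 5, 4, 3, 1]
Then reverse, serve above (ascending): [9]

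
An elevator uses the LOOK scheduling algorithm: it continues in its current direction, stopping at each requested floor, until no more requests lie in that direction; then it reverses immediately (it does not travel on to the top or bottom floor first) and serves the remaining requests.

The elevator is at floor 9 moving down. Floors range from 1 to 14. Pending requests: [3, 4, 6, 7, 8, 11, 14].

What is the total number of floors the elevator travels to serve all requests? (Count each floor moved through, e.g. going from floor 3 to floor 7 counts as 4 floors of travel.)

Start at floor 9 moving down, LOOK stop order: [8, 7, 6, 4, 3, 11, 14]
  9 → 8: |8-9| = 1, total = 1
  8 → 7: |7-8| = 1, total = 2
  7 → 6: |6-7| = 1, total = 3
  6 → 4: |4-6| = 2, total = 5
  4 → 3: |3-4| = 1, total = 6
  3 → 11: |11-3| = 8, total = 14
  11 → 14: |14-11| = 3, total = 17

Answer: 17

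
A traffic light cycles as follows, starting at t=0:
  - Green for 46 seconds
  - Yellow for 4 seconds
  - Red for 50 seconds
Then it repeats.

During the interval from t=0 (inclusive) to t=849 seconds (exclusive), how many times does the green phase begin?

Cycle = 46+4+50 = 100s
green phase starts at t = k*100 + 0 for k=0,1,2,...
Need k*100+0 < 849 → k < 8.490
k ∈ {0, ..., 8} → 9 starts

Answer: 9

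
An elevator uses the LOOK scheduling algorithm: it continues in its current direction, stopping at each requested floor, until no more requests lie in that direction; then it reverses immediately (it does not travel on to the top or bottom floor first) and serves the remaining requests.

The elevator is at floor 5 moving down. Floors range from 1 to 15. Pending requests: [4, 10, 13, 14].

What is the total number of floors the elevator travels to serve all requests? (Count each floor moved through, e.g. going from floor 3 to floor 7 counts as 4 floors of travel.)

Answer: 11

Derivation:
Start at floor 5 moving down, LOOK stop order: [4, 10, 13, 14]
  5 → 4: |4-5| = 1, total = 1
  4 → 10: |10-4| = 6, total = 7
  10 → 13: |13-10| = 3, total = 10
  13 → 14: |14-13| = 1, total = 11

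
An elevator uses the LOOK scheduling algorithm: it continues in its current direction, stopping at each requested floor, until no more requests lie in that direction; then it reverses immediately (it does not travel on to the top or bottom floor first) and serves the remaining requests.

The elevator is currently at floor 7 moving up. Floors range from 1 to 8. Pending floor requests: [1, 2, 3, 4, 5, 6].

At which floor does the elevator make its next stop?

Answer: 6

Derivation:
Current floor: 7, direction: up
Requests above: []
Requests below: [1, 2, 3, 4, 5, 6]
Moving up but no requests above → reverse; nearest below is max([1, 2, 3, 4, 5, 6]) = 6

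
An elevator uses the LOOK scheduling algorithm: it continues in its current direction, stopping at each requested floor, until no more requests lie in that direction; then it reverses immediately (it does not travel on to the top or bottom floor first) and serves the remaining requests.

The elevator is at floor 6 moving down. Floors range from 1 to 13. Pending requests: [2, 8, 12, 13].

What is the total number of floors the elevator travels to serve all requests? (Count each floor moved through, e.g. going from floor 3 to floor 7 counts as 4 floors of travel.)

Start at floor 6 moving down, LOOK stop order: [2, 8, 12, 13]
  6 → 2: |2-6| = 4, total = 4
  2 → 8: |8-2| = 6, total = 10
  8 → 12: |12-8| = 4, total = 14
  12 → 13: |13-12| = 1, total = 15

Answer: 15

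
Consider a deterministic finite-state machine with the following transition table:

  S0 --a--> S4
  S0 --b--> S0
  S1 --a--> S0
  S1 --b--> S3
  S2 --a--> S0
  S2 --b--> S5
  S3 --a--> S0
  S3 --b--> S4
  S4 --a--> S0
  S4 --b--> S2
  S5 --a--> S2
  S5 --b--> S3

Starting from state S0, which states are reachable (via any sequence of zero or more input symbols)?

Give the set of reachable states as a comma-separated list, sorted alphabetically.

Answer: S0, S2, S3, S4, S5

Derivation:
BFS from S0:
  visit S0: S0--a-->S4 (new), S0--b-->S0 (seen)
  visit S4: S4--a-->S0 (seen), S4--b-->S2 (new)
  visit S2: S2--a-->S0 (seen), S2--b-->S5 (new)
  visit S5: S5--a-->S2 (seen), S5--b-->S3 (new)
  visit S3: S3--a-->S0 (seen), S3--b-->S4 (seen)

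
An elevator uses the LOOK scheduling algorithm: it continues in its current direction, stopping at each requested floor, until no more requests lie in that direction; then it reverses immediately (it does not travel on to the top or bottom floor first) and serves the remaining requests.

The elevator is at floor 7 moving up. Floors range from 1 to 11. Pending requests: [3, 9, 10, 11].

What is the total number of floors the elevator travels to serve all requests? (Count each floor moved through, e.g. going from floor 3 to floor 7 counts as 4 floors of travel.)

Answer: 12

Derivation:
Start at floor 7 moving up, LOOK stop order: [9, 10, 11, 3]
  7 → 9: |9-7| = 2, total = 2
  9 → 10: |10-9| = 1, total = 3
  10 → 11: |11-10| = 1, total = 4
  11 → 3: |3-11| = 8, total = 12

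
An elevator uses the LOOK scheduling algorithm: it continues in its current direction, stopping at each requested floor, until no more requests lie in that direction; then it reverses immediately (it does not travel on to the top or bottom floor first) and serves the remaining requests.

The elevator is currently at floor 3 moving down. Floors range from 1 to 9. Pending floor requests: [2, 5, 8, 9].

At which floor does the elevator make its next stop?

Answer: 2

Derivation:
Current floor: 3, direction: down
Requests above: [5, 8, 9]
Requests below: [2]
Moving down and requests lie below → nearest below is max([2]) = 2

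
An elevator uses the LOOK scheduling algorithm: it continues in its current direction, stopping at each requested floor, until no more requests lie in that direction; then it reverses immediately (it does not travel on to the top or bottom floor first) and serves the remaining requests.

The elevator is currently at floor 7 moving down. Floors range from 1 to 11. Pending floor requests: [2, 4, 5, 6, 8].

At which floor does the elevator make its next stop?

Answer: 6

Derivation:
Current floor: 7, direction: down
Requests above: [8]
Requests below: [2, 4, 5, 6]
Moving down and requests lie below → nearest below is max([2, 4, 5, 6]) = 6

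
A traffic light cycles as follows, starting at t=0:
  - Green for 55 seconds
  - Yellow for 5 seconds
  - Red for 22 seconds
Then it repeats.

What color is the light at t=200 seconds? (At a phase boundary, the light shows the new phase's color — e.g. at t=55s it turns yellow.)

Cycle length = 55 + 5 + 22 = 82s
t = 200, phase_t = 200 mod 82 = 36
36 < 55 (green end) → GREEN

Answer: green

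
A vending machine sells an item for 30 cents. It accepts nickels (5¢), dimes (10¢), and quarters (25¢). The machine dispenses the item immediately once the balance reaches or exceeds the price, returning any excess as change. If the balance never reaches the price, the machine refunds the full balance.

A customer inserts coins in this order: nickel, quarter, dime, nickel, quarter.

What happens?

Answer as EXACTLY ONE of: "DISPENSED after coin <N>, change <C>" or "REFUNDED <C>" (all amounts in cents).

Answer: DISPENSED after coin 2, change 0

Derivation:
Price: 30¢
Coin 1 (nickel, 5¢): balance = 5¢
Coin 2 (quarter, 25¢): balance = 30¢
  → balance >= price → DISPENSE, change = 30 - 30 = 0¢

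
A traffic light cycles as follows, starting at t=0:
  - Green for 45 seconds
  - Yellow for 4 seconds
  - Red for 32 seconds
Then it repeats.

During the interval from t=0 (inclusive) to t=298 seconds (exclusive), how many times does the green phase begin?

Answer: 4

Derivation:
Cycle = 45+4+32 = 81s
green phase starts at t = k*81 + 0 for k=0,1,2,...
Need k*81+0 < 298 → k < 3.679
k ∈ {0, ..., 3} → 4 starts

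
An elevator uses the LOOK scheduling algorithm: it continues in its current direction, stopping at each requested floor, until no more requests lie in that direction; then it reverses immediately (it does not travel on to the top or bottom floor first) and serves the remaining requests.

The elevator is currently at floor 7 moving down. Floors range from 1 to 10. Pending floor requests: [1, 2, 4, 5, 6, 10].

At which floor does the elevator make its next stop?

Current floor: 7, direction: down
Requests above: [10]
Requests below: [1, 2, 4, 5, 6]
Moving down and requests lie below → nearest below is max([1, 2, 4, 5, 6]) = 6

Answer: 6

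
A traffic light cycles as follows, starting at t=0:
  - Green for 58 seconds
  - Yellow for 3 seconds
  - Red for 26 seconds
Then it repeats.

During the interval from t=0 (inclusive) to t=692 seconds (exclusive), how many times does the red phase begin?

Answer: 8

Derivation:
Cycle = 58+3+26 = 87s
red phase starts at t = k*87 + 61 for k=0,1,2,...
Need k*87+61 < 692 → k < 7.253
k ∈ {0, ..., 7} → 8 starts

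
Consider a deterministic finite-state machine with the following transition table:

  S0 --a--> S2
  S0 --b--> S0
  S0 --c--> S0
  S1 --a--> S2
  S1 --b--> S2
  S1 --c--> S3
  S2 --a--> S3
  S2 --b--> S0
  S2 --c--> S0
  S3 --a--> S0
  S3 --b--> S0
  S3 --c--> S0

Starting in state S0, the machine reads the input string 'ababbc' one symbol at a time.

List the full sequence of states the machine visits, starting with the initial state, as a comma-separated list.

Start: S0
  read 'a': S0 --a--> S2
  read 'b': S2 --b--> S0
  read 'a': S0 --a--> S2
  read 'b': S2 --b--> S0
  read 'b': S0 --b--> S0
  read 'c': S0 --c--> S0

Answer: S0, S2, S0, S2, S0, S0, S0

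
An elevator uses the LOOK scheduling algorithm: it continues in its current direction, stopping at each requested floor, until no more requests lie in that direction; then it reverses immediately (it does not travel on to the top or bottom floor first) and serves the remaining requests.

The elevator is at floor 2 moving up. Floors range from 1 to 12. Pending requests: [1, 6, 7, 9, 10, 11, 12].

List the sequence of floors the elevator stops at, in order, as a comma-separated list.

Answer: 6, 7, 9, 10, 11, 12, 1

Derivation:
Current: 2, moving UP
Serve above first (ascending): [6, 7, 9, 10, 11, 12]
Then reverse, serve below (descending): [1]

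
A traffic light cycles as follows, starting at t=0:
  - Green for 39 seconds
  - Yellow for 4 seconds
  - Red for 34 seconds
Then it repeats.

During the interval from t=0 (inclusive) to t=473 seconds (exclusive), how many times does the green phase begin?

Cycle = 39+4+34 = 77s
green phase starts at t = k*77 + 0 for k=0,1,2,...
Need k*77+0 < 473 → k < 6.143
k ∈ {0, ..., 6} → 7 starts

Answer: 7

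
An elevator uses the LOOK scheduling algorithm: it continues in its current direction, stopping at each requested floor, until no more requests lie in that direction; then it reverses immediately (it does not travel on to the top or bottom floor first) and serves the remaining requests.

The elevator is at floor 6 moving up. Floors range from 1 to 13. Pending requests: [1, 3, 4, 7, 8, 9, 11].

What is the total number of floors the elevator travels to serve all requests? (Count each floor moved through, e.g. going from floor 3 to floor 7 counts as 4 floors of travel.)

Answer: 15

Derivation:
Start at floor 6 moving up, LOOK stop order: [7, 8, 9, 11, 4, 3, 1]
  6 → 7: |7-6| = 1, total = 1
  7 → 8: |8-7| = 1, total = 2
  8 → 9: |9-8| = 1, total = 3
  9 → 11: |11-9| = 2, total = 5
  11 → 4: |4-11| = 7, total = 12
  4 → 3: |3-4| = 1, total = 13
  3 → 1: |1-3| = 2, total = 15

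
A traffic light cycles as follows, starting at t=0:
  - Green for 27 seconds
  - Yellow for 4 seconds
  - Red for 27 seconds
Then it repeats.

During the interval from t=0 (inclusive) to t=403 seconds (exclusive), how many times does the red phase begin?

Answer: 7

Derivation:
Cycle = 27+4+27 = 58s
red phase starts at t = k*58 + 31 for k=0,1,2,...
Need k*58+31 < 403 → k < 6.414
k ∈ {0, ..., 6} → 7 starts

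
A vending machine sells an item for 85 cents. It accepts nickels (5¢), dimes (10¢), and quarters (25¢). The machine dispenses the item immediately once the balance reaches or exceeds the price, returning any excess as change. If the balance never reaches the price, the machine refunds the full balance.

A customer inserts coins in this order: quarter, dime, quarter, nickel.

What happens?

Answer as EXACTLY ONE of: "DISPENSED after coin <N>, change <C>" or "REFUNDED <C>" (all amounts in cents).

Answer: REFUNDED 65

Derivation:
Price: 85¢
Coin 1 (quarter, 25¢): balance = 25¢
Coin 2 (dime, 10¢): balance = 35¢
Coin 3 (quarter, 25¢): balance = 60¢
Coin 4 (nickel, 5¢): balance = 65¢
All coins inserted, balance 65¢ < price 85¢ → REFUND 65¢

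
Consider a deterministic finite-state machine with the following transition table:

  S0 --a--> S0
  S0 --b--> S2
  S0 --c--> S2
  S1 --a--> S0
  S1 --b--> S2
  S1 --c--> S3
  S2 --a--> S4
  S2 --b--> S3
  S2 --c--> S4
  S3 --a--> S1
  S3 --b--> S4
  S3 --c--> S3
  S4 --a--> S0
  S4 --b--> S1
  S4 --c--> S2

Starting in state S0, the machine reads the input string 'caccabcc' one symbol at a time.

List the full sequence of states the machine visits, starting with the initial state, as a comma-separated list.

Answer: S0, S2, S4, S2, S4, S0, S2, S4, S2

Derivation:
Start: S0
  read 'c': S0 --c--> S2
  read 'a': S2 --a--> S4
  read 'c': S4 --c--> S2
  read 'c': S2 --c--> S4
  read 'a': S4 --a--> S0
  read 'b': S0 --b--> S2
  read 'c': S2 --c--> S4
  read 'c': S4 --c--> S2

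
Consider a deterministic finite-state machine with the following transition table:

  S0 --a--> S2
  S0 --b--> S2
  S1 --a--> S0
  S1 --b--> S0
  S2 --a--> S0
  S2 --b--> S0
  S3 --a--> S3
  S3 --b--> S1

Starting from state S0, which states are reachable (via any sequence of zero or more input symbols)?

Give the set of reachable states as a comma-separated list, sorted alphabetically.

BFS from S0:
  visit S0: S0--a-->S2 (new), S0--b-->S2 (seen)
  visit S2: S2--a-->S0 (seen), S2--b-->S0 (seen)

Answer: S0, S2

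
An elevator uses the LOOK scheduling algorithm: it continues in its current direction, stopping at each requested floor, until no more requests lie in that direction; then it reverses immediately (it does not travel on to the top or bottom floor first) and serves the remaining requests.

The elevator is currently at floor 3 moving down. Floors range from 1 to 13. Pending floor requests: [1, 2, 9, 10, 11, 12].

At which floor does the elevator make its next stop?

Answer: 2

Derivation:
Current floor: 3, direction: down
Requests above: [9, 10, 11, 12]
Requests below: [1, 2]
Moving down and requests lie below → nearest below is max([1, 2]) = 2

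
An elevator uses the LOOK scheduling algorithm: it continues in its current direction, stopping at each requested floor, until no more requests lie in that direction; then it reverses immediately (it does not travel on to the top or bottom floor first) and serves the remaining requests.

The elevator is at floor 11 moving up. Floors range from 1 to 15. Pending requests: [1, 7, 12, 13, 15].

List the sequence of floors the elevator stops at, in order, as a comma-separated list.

Answer: 12, 13, 15, 7, 1

Derivation:
Current: 11, moving UP
Serve above first (ascending): [12, 13, 15]
Then reverse, serve below (descending): [7, 1]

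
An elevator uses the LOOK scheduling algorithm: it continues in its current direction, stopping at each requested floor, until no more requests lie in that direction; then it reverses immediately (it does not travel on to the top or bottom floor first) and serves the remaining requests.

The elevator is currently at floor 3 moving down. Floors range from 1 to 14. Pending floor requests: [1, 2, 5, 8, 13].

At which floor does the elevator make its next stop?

Current floor: 3, direction: down
Requests above: [5, 8, 13]
Requests below: [1, 2]
Moving down and requests lie below → nearest below is max([1, 2]) = 2

Answer: 2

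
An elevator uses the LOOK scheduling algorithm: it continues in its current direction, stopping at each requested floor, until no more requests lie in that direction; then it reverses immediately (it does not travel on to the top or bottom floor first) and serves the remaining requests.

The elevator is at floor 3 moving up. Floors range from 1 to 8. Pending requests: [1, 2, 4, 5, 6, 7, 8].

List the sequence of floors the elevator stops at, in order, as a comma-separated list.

Answer: 4, 5, 6, 7, 8, 2, 1

Derivation:
Current: 3, moving UP
Serve above first (ascending): [4, 5, 6, 7, 8]
Then reverse, serve below (descending): [2, 1]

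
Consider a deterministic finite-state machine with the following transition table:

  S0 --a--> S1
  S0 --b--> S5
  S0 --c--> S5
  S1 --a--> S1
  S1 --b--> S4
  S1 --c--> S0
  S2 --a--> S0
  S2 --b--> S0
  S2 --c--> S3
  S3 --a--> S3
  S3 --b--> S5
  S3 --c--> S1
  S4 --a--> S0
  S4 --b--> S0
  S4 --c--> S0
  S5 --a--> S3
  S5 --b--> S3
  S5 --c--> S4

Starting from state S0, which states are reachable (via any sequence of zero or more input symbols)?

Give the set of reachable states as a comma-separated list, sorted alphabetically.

BFS from S0:
  visit S0: S0--a-->S1 (new), S0--b-->S5 (new), S0--c-->S5 (seen)
  visit S1: S1--a-->S1 (seen), S1--b-->S4 (new), S1--c-->S0 (seen)
  visit S5: S5--a-->S3 (new), S5--b-->S3 (seen), S5--c-->S4 (seen)
  visit S4: S4--a-->S0 (seen), S4--b-->S0 (seen), S4--c-->S0 (seen)
  visit S3: S3--a-->S3 (seen), S3--b-->S5 (seen), S3--c-->S1 (seen)

Answer: S0, S1, S3, S4, S5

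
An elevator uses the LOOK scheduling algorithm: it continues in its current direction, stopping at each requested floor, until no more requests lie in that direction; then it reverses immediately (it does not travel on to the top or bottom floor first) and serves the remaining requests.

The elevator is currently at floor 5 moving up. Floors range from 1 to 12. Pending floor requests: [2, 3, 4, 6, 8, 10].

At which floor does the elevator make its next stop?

Current floor: 5, direction: up
Requests above: [6, 8, 10]
Requests below: [2, 3, 4]
Moving up and requests lie above → nearest above is min([6, 8, 10]) = 6

Answer: 6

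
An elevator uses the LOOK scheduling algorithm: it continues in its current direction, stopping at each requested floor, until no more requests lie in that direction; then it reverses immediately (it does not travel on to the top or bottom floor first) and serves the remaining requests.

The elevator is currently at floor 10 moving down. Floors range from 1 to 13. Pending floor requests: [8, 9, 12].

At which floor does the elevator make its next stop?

Answer: 9

Derivation:
Current floor: 10, direction: down
Requests above: [12]
Requests below: [8, 9]
Moving down and requests lie below → nearest below is max([8, 9]) = 9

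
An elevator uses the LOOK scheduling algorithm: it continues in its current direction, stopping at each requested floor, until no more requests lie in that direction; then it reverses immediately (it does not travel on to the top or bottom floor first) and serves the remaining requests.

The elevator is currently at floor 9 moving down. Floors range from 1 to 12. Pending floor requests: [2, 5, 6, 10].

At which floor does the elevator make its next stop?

Answer: 6

Derivation:
Current floor: 9, direction: down
Requests above: [10]
Requests below: [2, 5, 6]
Moving down and requests lie below → nearest below is max([2, 5, 6]) = 6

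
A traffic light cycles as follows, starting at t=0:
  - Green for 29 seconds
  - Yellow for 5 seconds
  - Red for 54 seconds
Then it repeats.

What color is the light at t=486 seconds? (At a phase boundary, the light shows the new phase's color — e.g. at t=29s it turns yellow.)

Answer: red

Derivation:
Cycle length = 29 + 5 + 54 = 88s
t = 486, phase_t = 486 mod 88 = 46
46 >= 34 → RED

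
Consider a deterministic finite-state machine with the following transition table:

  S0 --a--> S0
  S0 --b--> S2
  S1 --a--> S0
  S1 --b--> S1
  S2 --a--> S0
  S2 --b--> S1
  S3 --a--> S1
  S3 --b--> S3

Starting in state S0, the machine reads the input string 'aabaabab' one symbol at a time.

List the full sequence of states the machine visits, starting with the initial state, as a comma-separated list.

Answer: S0, S0, S0, S2, S0, S0, S2, S0, S2

Derivation:
Start: S0
  read 'a': S0 --a--> S0
  read 'a': S0 --a--> S0
  read 'b': S0 --b--> S2
  read 'a': S2 --a--> S0
  read 'a': S0 --a--> S0
  read 'b': S0 --b--> S2
  read 'a': S2 --a--> S0
  read 'b': S0 --b--> S2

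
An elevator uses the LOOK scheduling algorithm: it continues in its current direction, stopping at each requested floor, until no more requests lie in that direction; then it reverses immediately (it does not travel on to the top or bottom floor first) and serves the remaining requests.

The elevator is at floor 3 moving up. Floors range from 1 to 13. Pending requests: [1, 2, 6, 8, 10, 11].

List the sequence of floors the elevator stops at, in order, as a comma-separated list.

Answer: 6, 8, 10, 11, 2, 1

Derivation:
Current: 3, moving UP
Serve above first (ascending): [6, 8, 10, 11]
Then reverse, serve below (descending): [2, 1]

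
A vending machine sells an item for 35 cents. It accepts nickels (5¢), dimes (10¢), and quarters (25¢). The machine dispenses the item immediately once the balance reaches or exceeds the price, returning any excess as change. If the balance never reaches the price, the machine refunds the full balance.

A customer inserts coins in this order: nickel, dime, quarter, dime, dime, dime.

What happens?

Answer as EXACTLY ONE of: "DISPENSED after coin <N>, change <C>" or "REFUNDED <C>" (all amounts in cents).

Price: 35¢
Coin 1 (nickel, 5¢): balance = 5¢
Coin 2 (dime, 10¢): balance = 15¢
Coin 3 (quarter, 25¢): balance = 40¢
  → balance >= price → DISPENSE, change = 40 - 35 = 5¢

Answer: DISPENSED after coin 3, change 5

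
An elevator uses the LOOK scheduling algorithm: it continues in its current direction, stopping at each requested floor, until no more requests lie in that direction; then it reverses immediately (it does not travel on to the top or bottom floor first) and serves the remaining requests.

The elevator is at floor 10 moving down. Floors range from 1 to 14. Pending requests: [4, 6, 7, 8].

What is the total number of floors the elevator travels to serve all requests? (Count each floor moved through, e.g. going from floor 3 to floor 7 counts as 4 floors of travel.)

Start at floor 10 moving down, LOOK stop order: [8, 7, 6, 4]
  10 → 8: |8-10| = 2, total = 2
  8 → 7: |7-8| = 1, total = 3
  7 → 6: |6-7| = 1, total = 4
  6 → 4: |4-6| = 2, total = 6

Answer: 6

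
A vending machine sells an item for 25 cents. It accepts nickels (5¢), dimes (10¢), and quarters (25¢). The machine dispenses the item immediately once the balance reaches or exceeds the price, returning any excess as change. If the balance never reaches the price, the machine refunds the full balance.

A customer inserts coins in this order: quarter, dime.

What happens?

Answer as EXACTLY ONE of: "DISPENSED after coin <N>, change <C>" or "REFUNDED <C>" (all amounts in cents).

Price: 25¢
Coin 1 (quarter, 25¢): balance = 25¢
  → balance >= price → DISPENSE, change = 25 - 25 = 0¢

Answer: DISPENSED after coin 1, change 0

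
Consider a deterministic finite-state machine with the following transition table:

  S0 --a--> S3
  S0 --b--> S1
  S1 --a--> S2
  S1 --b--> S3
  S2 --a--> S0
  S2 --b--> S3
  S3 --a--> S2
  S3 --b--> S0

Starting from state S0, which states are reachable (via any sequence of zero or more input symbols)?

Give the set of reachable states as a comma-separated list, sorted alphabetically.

Answer: S0, S1, S2, S3

Derivation:
BFS from S0:
  visit S0: S0--a-->S3 (new), S0--b-->S1 (new)
  visit S3: S3--a-->S2 (new), S3--b-->S0 (seen)
  visit S1: S1--a-->S2 (seen), S1--b-->S3 (seen)
  visit S2: S2--a-->S0 (seen), S2--b-->S3 (seen)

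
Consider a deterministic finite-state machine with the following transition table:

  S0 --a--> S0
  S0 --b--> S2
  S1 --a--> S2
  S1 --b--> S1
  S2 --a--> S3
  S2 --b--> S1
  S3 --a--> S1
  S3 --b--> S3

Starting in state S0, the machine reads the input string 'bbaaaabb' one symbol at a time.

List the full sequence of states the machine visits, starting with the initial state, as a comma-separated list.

Answer: S0, S2, S1, S2, S3, S1, S2, S1, S1

Derivation:
Start: S0
  read 'b': S0 --b--> S2
  read 'b': S2 --b--> S1
  read 'a': S1 --a--> S2
  read 'a': S2 --a--> S3
  read 'a': S3 --a--> S1
  read 'a': S1 --a--> S2
  read 'b': S2 --b--> S1
  read 'b': S1 --b--> S1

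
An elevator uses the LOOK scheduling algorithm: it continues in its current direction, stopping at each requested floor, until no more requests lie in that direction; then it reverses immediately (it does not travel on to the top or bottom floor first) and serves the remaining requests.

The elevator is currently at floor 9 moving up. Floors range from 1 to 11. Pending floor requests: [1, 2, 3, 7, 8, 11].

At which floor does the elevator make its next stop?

Current floor: 9, direction: up
Requests above: [11]
Requests below: [1, 2, 3, 7, 8]
Moving up and requests lie above → nearest above is min([11]) = 11

Answer: 11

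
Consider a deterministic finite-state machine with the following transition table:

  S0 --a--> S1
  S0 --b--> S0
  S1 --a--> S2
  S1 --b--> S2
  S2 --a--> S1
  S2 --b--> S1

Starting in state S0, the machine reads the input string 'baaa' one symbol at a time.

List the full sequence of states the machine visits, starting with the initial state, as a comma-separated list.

Answer: S0, S0, S1, S2, S1

Derivation:
Start: S0
  read 'b': S0 --b--> S0
  read 'a': S0 --a--> S1
  read 'a': S1 --a--> S2
  read 'a': S2 --a--> S1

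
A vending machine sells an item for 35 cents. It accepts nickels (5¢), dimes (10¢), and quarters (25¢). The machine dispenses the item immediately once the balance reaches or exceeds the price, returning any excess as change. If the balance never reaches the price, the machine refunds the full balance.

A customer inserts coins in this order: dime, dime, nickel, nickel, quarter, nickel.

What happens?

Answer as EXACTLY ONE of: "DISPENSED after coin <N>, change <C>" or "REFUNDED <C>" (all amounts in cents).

Price: 35¢
Coin 1 (dime, 10¢): balance = 10¢
Coin 2 (dime, 10¢): balance = 20¢
Coin 3 (nickel, 5¢): balance = 25¢
Coin 4 (nickel, 5¢): balance = 30¢
Coin 5 (quarter, 25¢): balance = 55¢
  → balance >= price → DISPENSE, change = 55 - 35 = 20¢

Answer: DISPENSED after coin 5, change 20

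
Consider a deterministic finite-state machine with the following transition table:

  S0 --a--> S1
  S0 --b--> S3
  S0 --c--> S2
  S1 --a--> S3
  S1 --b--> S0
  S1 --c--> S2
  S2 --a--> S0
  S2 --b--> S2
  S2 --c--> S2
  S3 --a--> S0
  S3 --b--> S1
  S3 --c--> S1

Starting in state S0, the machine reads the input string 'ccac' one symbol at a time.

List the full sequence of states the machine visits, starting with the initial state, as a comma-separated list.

Answer: S0, S2, S2, S0, S2

Derivation:
Start: S0
  read 'c': S0 --c--> S2
  read 'c': S2 --c--> S2
  read 'a': S2 --a--> S0
  read 'c': S0 --c--> S2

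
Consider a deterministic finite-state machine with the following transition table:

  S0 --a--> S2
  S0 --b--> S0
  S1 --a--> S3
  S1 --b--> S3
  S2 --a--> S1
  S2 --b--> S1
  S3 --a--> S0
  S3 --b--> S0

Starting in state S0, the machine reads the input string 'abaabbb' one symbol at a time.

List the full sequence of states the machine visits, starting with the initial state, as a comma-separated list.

Answer: S0, S2, S1, S3, S0, S0, S0, S0

Derivation:
Start: S0
  read 'a': S0 --a--> S2
  read 'b': S2 --b--> S1
  read 'a': S1 --a--> S3
  read 'a': S3 --a--> S0
  read 'b': S0 --b--> S0
  read 'b': S0 --b--> S0
  read 'b': S0 --b--> S0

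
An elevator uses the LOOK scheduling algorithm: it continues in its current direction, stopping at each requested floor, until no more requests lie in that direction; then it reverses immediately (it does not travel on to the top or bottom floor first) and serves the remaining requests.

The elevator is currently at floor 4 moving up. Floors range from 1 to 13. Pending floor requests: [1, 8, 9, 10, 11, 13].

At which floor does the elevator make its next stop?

Current floor: 4, direction: up
Requests above: [8, 9, 10, 11, 13]
Requests below: [1]
Moving up and requests lie above → nearest above is min([8, 9, 10, 11, 13]) = 8

Answer: 8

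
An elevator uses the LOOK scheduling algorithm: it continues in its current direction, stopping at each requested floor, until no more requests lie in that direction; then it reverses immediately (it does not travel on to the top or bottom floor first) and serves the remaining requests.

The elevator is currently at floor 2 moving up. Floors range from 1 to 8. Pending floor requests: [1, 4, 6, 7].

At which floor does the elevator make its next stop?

Answer: 4

Derivation:
Current floor: 2, direction: up
Requests above: [4, 6, 7]
Requests below: [1]
Moving up and requests lie above → nearest above is min([4, 6, 7]) = 4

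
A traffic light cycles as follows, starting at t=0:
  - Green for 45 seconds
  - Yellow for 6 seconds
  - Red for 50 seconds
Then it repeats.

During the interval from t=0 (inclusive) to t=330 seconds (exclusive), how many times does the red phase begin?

Cycle = 45+6+50 = 101s
red phase starts at t = k*101 + 51 for k=0,1,2,...
Need k*101+51 < 330 → k < 2.762
k ∈ {0, ..., 2} → 3 starts

Answer: 3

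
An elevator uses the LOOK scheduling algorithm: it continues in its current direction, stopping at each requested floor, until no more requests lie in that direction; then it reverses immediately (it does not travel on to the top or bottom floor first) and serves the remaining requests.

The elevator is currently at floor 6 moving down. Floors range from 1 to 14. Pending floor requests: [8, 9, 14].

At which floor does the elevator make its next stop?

Answer: 8

Derivation:
Current floor: 6, direction: down
Requests above: [8, 9, 14]
Requests below: []
Moving down but no requests below → reverse; nearest above is min([8, 9, 14]) = 8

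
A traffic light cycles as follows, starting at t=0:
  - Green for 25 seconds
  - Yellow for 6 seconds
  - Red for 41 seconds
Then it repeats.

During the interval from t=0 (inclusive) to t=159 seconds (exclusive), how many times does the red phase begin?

Cycle = 25+6+41 = 72s
red phase starts at t = k*72 + 31 for k=0,1,2,...
Need k*72+31 < 159 → k < 1.778
k ∈ {0, ..., 1} → 2 starts

Answer: 2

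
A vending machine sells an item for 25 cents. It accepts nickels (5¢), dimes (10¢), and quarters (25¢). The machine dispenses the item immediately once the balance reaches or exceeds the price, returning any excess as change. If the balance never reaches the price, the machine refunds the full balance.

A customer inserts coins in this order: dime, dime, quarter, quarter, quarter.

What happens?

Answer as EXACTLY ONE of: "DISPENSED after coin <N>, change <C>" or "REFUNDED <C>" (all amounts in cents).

Answer: DISPENSED after coin 3, change 20

Derivation:
Price: 25¢
Coin 1 (dime, 10¢): balance = 10¢
Coin 2 (dime, 10¢): balance = 20¢
Coin 3 (quarter, 25¢): balance = 45¢
  → balance >= price → DISPENSE, change = 45 - 25 = 20¢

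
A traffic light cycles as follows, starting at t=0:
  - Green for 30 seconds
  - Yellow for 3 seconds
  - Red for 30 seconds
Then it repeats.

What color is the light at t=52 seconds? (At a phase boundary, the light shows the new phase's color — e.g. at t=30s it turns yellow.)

Cycle length = 30 + 3 + 30 = 63s
t = 52, phase_t = 52 mod 63 = 52
52 >= 33 → RED

Answer: red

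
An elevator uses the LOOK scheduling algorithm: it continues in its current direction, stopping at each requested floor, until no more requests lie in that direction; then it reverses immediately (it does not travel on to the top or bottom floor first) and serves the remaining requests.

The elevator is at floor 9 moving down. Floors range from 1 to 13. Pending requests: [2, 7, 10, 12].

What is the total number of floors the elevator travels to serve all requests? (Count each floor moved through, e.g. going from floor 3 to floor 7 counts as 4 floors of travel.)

Start at floor 9 moving down, LOOK stop order: [7, 2, 10, 12]
  9 → 7: |7-9| = 2, total = 2
  7 → 2: |2-7| = 5, total = 7
  2 → 10: |10-2| = 8, total = 15
  10 → 12: |12-10| = 2, total = 17

Answer: 17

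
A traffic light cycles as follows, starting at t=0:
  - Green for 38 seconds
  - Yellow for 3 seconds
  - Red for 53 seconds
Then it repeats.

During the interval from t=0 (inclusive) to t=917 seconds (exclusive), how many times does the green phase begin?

Cycle = 38+3+53 = 94s
green phase starts at t = k*94 + 0 for k=0,1,2,...
Need k*94+0 < 917 → k < 9.755
k ∈ {0, ..., 9} → 10 starts

Answer: 10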